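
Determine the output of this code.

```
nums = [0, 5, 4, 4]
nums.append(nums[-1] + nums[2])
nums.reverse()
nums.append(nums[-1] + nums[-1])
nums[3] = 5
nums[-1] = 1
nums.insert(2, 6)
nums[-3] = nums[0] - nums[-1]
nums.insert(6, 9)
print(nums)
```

[8, 4, 6, 4, 7, 0, 9, 1]

append nums[-1]+nums[2] = 4+4 = 8 → [0, 5, 4, 4, 8]
reverse → [8, 4, 4, 5, 0]
append nums[-1]+nums[-1] = 0+0 = 0 → [8, 4, 4, 5, 0, 0]
nums[3] = 5 → [8, 4, 4, 5, 0, 0]
nums[-1] = 1 → [8, 4, 4, 5, 0, 1]
insert 6 at 2 → [8, 4, 6, 4, 5, 0, 1]
nums[-3] = nums[0]-nums[-1] = 8-1 = 7 → [8, 4, 6, 4, 7, 0, 1]
insert 9 at 6 → [8, 4, 6, 4, 7, 0, 9, 1]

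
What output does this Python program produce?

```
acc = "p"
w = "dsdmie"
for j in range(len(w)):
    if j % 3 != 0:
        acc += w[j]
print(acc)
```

psdie

j=0: skip
j=1: add 's' → 'ps'
j=2: add 'd' → 'psd'
j=3: skip
j=4: add 'i' → 'psdi'
j=5: add 'e' → 'psdie'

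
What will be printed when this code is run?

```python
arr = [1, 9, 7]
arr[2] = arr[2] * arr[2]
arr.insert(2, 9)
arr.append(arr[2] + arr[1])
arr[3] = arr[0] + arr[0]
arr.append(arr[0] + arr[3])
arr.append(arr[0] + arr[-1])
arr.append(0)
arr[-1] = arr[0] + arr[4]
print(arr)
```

[1, 9, 9, 2, 18, 3, 4, 19]

arr[2] = arr[2]*arr[2] = 7*7 = 49 → [1, 9, 49]
insert 9 at 2 → [1, 9, 9, 49]
append arr[2]+arr[1] = 9+9 = 18 → [1, 9, 9, 49, 18]
arr[3] = arr[0]+arr[0] = 1+1 = 2 → [1, 9, 9, 2, 18]
append arr[0]+arr[3] = 1+2 = 3 → [1, 9, 9, 2, 18, 3]
append arr[0]+arr[-1] = 1+3 = 4 → [1, 9, 9, 2, 18, 3, 4]
append 0 → [1, 9, 9, 2, 18, 3, 4, 0]
arr[-1] = arr[0]+arr[4] = 1+18 = 19 → [1, 9, 9, 2, 18, 3, 4, 19]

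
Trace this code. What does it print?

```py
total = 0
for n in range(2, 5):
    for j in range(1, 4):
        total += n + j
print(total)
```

45

n=2,j=1: total = 0+3 = 3
n=2,j=2: total = 3+4 = 7
n=2,j=3: total = 7+5 = 12
n=3,j=1: total = 12+4 = 16
n=3,j=2: total = 16+5 = 21
n=3,j=3: total = 21+6 = 27
n=4,j=1: total = 27+5 = 32
n=4,j=2: total = 32+6 = 38
n=4,j=3: total = 38+7 = 45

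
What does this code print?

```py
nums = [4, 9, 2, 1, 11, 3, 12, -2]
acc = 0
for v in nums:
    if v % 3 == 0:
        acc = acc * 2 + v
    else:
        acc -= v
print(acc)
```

v=4: not %3==0, acc = 0-4 = -4
v=9: %3==0, acc = (-4)*2+9 = 1
v=2: not %3==0, acc = 1-2 = -1
v=1: not %3==0, acc = (-1)-1 = -2
v=11: not %3==0, acc = (-2)-11 = -13
v=3: %3==0, acc = (-13)*2+3 = -23
v=12: %3==0, acc = (-23)*2+12 = -34
v=-2: not %3==0, acc = (-34)-(-2) = -32

-32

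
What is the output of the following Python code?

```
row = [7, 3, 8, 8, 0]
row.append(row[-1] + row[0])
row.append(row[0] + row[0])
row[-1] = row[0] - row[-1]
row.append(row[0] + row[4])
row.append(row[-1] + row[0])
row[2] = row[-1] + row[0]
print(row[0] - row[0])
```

append row[-1]+row[0] = 0+7 = 7 → [7, 3, 8, 8, 0, 7]
append row[0]+row[0] = 7+7 = 14 → [7, 3, 8, 8, 0, 7, 14]
row[-1] = row[0]-row[-1] = 7-14 = -7 → [7, 3, 8, 8, 0, 7, -7]
append row[0]+row[4] = 7+0 = 7 → [7, 3, 8, 8, 0, 7, -7, 7]
append row[-1]+row[0] = 7+7 = 14 → [7, 3, 8, 8, 0, 7, -7, 7, 14]
row[2] = row[-1]+row[0] = 14+7 = 21 → [7, 3, 21, 8, 0, 7, -7, 7, 14]
row[0]-row[0] = 7-7 = 0

0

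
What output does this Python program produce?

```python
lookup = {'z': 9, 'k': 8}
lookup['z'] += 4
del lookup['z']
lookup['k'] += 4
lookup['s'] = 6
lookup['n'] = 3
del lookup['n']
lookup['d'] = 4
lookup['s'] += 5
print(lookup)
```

{'k': 12, 's': 11, 'd': 4}

lookup['z'] = 9+4 = 13 → {'z': 13, 'k': 8}
del 'z' → {'k': 8}
lookup['k'] = 8+4 = 12 → {'k': 12}
lookup['s'] = 6 → {'k': 12, 's': 6}
lookup['n'] = 3 → {'k': 12, 's': 6, 'n': 3}
del 'n' → {'k': 12, 's': 6}
lookup['d'] = 4 → {'k': 12, 's': 6, 'd': 4}
lookup['s'] = 6+5 = 11 → {'k': 12, 's': 11, 'd': 4}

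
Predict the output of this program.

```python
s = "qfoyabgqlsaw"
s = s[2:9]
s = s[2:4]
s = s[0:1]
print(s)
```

slice [2:9] → 'oyabgql'
slice [2:4] → 'ab'
slice [0:1] → 'a'

a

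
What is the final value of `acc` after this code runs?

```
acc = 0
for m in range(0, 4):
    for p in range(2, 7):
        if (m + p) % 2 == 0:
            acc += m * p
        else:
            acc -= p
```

m=0,p=2: even sum, acc = 0+0 = 0
m=0,p=3: odd sum, acc = 0-3 = -3
m=0,p=4: even sum, acc = (-3)+0 = -3
m=0,p=5: odd sum, acc = (-3)-5 = -8
m=0,p=6: even sum, acc = (-8)+0 = -8
m=1,p=2: odd sum, acc = (-8)-2 = -10
m=1,p=3: even sum, acc = (-10)+3 = -7
m=1,p=4: odd sum, acc = (-7)-4 = -11
m=1,p=5: even sum, acc = (-11)+5 = -6
m=1,p=6: odd sum, acc = (-6)-6 = -12
m=2,p=2: even sum, acc = (-12)+4 = -8
m=2,p=3: odd sum, acc = (-8)-3 = -11
m=2,p=4: even sum, acc = (-11)+8 = -3
m=2,p=5: odd sum, acc = (-3)-5 = -8
m=2,p=6: even sum, acc = (-8)+12 = 4
m=3,p=2: odd sum, acc = 4-2 = 2
m=3,p=3: even sum, acc = 2+9 = 11
m=3,p=4: odd sum, acc = 11-4 = 7
m=3,p=5: even sum, acc = 7+15 = 22
m=3,p=6: odd sum, acc = 22-6 = 16

16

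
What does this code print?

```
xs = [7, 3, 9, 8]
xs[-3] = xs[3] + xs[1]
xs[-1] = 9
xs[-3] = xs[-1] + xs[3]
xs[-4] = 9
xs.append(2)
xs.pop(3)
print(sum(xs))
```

38

xs[-3] = xs[3]+xs[1] = 8+3 = 11 → [7, 11, 9, 8]
xs[-1] = 9 → [7, 11, 9, 9]
xs[-3] = xs[-1]+xs[3] = 9+9 = 18 → [7, 18, 9, 9]
xs[-4] = 9 → [9, 18, 9, 9]
append 2 → [9, 18, 9, 9, 2]
pop(3) removes 9 → [9, 18, 9, 2]
sum = 38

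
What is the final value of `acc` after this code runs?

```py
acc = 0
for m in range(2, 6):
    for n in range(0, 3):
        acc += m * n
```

42

m=2,n=0: acc = 0+0 = 0
m=2,n=1: acc = 0+2 = 2
m=2,n=2: acc = 2+4 = 6
m=3,n=0: acc = 6+0 = 6
m=3,n=1: acc = 6+3 = 9
m=3,n=2: acc = 9+6 = 15
m=4,n=0: acc = 15+0 = 15
m=4,n=1: acc = 15+4 = 19
m=4,n=2: acc = 19+8 = 27
m=5,n=0: acc = 27+0 = 27
m=5,n=1: acc = 27+5 = 32
m=5,n=2: acc = 32+10 = 42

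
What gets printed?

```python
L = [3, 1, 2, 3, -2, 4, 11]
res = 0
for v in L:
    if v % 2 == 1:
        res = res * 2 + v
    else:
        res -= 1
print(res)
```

v=3: odd, res = 0*2+3 = 3
v=1: odd, res = 3*2+1 = 7
v=2: not odd, res = 7-1 = 6
v=3: odd, res = 6*2+3 = 15
v=-2: not odd, res = 15-1 = 14
v=4: not odd, res = 14-1 = 13
v=11: odd, res = 13*2+11 = 37

37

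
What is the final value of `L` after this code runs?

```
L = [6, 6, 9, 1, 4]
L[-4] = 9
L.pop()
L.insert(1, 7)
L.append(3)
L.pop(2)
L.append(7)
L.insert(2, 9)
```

L[-4] = 9 → [6, 9, 9, 1, 4]
pop() removes 4 → [6, 9, 9, 1]
insert 7 at 1 → [6, 7, 9, 9, 1]
append 3 → [6, 7, 9, 9, 1, 3]
pop(2) removes 9 → [6, 7, 9, 1, 3]
append 7 → [6, 7, 9, 1, 3, 7]
insert 9 at 2 → [6, 7, 9, 9, 1, 3, 7]

[6, 7, 9, 9, 1, 3, 7]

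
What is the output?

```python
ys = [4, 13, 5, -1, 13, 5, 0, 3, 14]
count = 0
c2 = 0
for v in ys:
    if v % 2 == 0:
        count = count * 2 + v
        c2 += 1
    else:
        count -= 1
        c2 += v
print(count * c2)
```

328

v=4: even, count = 0*2+4 = 4; c2=1
v=13: not even, count = 4-1 = 3; c2=14
v=5: not even, count = 3-1 = 2; c2=19
v=-1: not even, count = 2-1 = 1; c2=18
v=13: not even, count = 1-1 = 0; c2=31
v=5: not even, count = 0-1 = -1; c2=36
v=0: even, count = (-1)*2+0 = -2; c2=37
v=3: not even, count = (-2)-1 = -3; c2=40
v=14: even, count = (-3)*2+14 = 8; c2=41
count*c2 = 8*41 = 328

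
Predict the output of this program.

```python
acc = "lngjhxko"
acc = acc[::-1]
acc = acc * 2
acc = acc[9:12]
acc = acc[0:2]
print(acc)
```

reverse → 'okxhjgnl'
repeat ×2 → 'okxhjgnlokxhjgnl'
slice [9:12] → 'kxh'
slice [0:2] → 'kx'

kx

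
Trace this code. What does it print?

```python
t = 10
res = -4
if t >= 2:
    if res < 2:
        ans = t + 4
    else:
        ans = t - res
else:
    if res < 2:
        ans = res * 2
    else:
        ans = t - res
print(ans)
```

t=10, res=-4
t >= 2 is True; res < 2 is True
→ ans = t + 4 = 14

14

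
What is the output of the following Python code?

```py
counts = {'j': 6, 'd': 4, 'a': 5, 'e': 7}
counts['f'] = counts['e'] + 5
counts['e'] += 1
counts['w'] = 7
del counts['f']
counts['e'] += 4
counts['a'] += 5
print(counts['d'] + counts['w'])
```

counts['f'] = counts['e']+5 = 12 → {'j': 6, 'd': 4, 'a': 5, 'e': 7, 'f': 12}
counts['e'] = 7+1 = 8 → {'j': 6, 'd': 4, 'a': 5, 'e': 8, 'f': 12}
counts['w'] = 7 → {'j': 6, 'd': 4, 'a': 5, 'e': 8, 'f': 12, 'w': 7}
del 'f' → {'j': 6, 'd': 4, 'a': 5, 'e': 8, 'w': 7}
counts['e'] = 8+4 = 12 → {'j': 6, 'd': 4, 'a': 5, 'e': 12, 'w': 7}
counts['a'] = 5+5 = 10 → {'j': 6, 'd': 4, 'a': 10, 'e': 12, 'w': 7}
counts['d']+counts['w'] = 4+7 = 11

11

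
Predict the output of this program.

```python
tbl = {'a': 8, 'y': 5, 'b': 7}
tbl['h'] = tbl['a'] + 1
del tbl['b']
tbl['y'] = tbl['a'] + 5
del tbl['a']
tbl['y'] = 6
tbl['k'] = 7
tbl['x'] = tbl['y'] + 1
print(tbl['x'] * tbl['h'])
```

63

tbl['h'] = tbl['a']+1 = 9 → {'a': 8, 'y': 5, 'b': 7, 'h': 9}
del 'b' → {'a': 8, 'y': 5, 'h': 9}
tbl['y'] = tbl['a']+5 = 13 → {'a': 8, 'y': 13, 'h': 9}
del 'a' → {'y': 13, 'h': 9}
tbl['y'] = 6 → {'y': 6, 'h': 9}
tbl['k'] = 7 → {'y': 6, 'h': 9, 'k': 7}
tbl['x'] = tbl['y']+1 = 7 → {'y': 6, 'h': 9, 'k': 7, 'x': 7}
tbl['x']*tbl['h'] = 7*9 = 63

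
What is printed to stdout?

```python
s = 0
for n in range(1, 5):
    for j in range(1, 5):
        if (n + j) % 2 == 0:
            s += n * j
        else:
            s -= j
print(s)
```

32

n=1,j=1: even sum, s = 0+1 = 1
n=1,j=2: odd sum, s = 1-2 = -1
n=1,j=3: even sum, s = (-1)+3 = 2
n=1,j=4: odd sum, s = 2-4 = -2
n=2,j=1: odd sum, s = (-2)-1 = -3
n=2,j=2: even sum, s = (-3)+4 = 1
n=2,j=3: odd sum, s = 1-3 = -2
n=2,j=4: even sum, s = (-2)+8 = 6
n=3,j=1: even sum, s = 6+3 = 9
n=3,j=2: odd sum, s = 9-2 = 7
n=3,j=3: even sum, s = 7+9 = 16
n=3,j=4: odd sum, s = 16-4 = 12
n=4,j=1: odd sum, s = 12-1 = 11
n=4,j=2: even sum, s = 11+8 = 19
n=4,j=3: odd sum, s = 19-3 = 16
n=4,j=4: even sum, s = 16+16 = 32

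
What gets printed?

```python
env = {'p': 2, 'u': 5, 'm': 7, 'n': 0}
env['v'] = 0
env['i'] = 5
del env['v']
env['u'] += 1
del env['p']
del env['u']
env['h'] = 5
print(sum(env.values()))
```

17

env['v'] = 0 → {'p': 2, 'u': 5, 'm': 7, 'n': 0, 'v': 0}
env['i'] = 5 → {'p': 2, 'u': 5, 'm': 7, 'n': 0, 'v': 0, 'i': 5}
del 'v' → {'p': 2, 'u': 5, 'm': 7, 'n': 0, 'i': 5}
env['u'] = 5+1 = 6 → {'p': 2, 'u': 6, 'm': 7, 'n': 0, 'i': 5}
del 'p' → {'u': 6, 'm': 7, 'n': 0, 'i': 5}
del 'u' → {'m': 7, 'n': 0, 'i': 5}
env['h'] = 5 → {'m': 7, 'n': 0, 'i': 5, 'h': 5}
sum of values = 17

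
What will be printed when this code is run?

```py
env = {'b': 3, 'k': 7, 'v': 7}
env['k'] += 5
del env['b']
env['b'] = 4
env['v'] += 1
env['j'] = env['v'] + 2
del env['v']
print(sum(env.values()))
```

env['k'] = 7+5 = 12 → {'b': 3, 'k': 12, 'v': 7}
del 'b' → {'k': 12, 'v': 7}
env['b'] = 4 → {'k': 12, 'v': 7, 'b': 4}
env['v'] = 7+1 = 8 → {'k': 12, 'v': 8, 'b': 4}
env['j'] = env['v']+2 = 10 → {'k': 12, 'v': 8, 'b': 4, 'j': 10}
del 'v' → {'k': 12, 'b': 4, 'j': 10}
sum of values = 26

26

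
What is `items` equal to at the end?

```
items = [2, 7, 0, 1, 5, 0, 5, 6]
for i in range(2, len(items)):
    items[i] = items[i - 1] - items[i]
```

i=2: items[2] = 7-0 = 7 → [2, 7, 7, 1, 5, 0, 5, 6]
i=3: items[3] = 7-1 = 6 → [2, 7, 7, 6, 5, 0, 5, 6]
i=4: items[4] = 6-5 = 1 → [2, 7, 7, 6, 1, 0, 5, 6]
i=5: items[5] = 1-0 = 1 → [2, 7, 7, 6, 1, 1, 5, 6]
i=6: items[6] = 1-5 = -4 → [2, 7, 7, 6, 1, 1, -4, 6]
i=7: items[7] = (-4)-6 = -10 → [2, 7, 7, 6, 1, 1, -4, -10]

[2, 7, 7, 6, 1, 1, -4, -10]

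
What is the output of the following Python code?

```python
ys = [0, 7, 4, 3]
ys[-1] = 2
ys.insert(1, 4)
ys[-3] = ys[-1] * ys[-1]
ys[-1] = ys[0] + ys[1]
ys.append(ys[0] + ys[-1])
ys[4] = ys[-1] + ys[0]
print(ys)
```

ys[-1] = 2 → [0, 7, 4, 2]
insert 4 at 1 → [0, 4, 7, 4, 2]
ys[-3] = ys[-1]*ys[-1] = 2*2 = 4 → [0, 4, 4, 4, 2]
ys[-1] = ys[0]+ys[1] = 0+4 = 4 → [0, 4, 4, 4, 4]
append ys[0]+ys[-1] = 0+4 = 4 → [0, 4, 4, 4, 4, 4]
ys[4] = ys[-1]+ys[0] = 4+0 = 4 → [0, 4, 4, 4, 4, 4]

[0, 4, 4, 4, 4, 4]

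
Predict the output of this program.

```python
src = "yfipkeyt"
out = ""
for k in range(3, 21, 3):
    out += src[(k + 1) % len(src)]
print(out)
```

ktieyp

k=3: add src[4]='k' → 'k'
k=6: add src[7]='t' → 'kt'
k=9: add src[2]='i' → 'kti'
k=12: add src[5]='e' → 'ktie'
k=15: add src[0]='y' → 'ktiey'
k=18: add src[3]='p' → 'ktieyp'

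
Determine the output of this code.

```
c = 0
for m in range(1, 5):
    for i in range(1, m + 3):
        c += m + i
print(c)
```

m=1,i=1: c = 0+2 = 2
m=1,i=2: c = 2+3 = 5
m=1,i=3: c = 5+4 = 9
m=2,i=1: c = 9+3 = 12
m=2,i=2: c = 12+4 = 16
m=2,i=3: c = 16+5 = 21
m=2,i=4: c = 21+6 = 27
m=3,i=1: c = 27+4 = 31
m=3,i=2: c = 31+5 = 36
m=3,i=3: c = 36+6 = 42
m=3,i=4: c = 42+7 = 49
m=3,i=5: c = 49+8 = 57
m=4,i=1: c = 57+5 = 62
m=4,i=2: c = 62+6 = 68
m=4,i=3: c = 68+7 = 75
m=4,i=4: c = 75+8 = 83
m=4,i=5: c = 83+9 = 92
m=4,i=6: c = 92+10 = 102

102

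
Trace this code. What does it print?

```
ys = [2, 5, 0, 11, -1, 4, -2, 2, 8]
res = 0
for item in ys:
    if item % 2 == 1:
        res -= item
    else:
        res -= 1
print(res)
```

item=2: not odd, res = 0-1 = -1
item=5: odd, res = (-1)-5 = -6
item=0: not odd, res = (-6)-1 = -7
item=11: odd, res = (-7)-11 = -18
item=-1: odd, res = (-18)-(-1) = -17
item=4: not odd, res = (-17)-1 = -18
item=-2: not odd, res = (-18)-1 = -19
item=2: not odd, res = (-19)-1 = -20
item=8: not odd, res = (-20)-1 = -21

-21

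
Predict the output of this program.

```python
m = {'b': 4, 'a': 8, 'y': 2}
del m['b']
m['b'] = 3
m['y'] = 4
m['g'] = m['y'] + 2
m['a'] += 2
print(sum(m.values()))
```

del 'b' → {'a': 8, 'y': 2}
m['b'] = 3 → {'a': 8, 'y': 2, 'b': 3}
m['y'] = 4 → {'a': 8, 'y': 4, 'b': 3}
m['g'] = m['y']+2 = 6 → {'a': 8, 'y': 4, 'b': 3, 'g': 6}
m['a'] = 8+2 = 10 → {'a': 10, 'y': 4, 'b': 3, 'g': 6}
sum of values = 23

23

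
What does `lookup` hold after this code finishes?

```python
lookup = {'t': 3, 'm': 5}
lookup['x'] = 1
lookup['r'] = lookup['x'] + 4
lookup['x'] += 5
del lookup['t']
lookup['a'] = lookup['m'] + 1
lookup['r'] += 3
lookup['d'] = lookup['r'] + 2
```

lookup['x'] = 1 → {'t': 3, 'm': 5, 'x': 1}
lookup['r'] = lookup['x']+4 = 5 → {'t': 3, 'm': 5, 'x': 1, 'r': 5}
lookup['x'] = 1+5 = 6 → {'t': 3, 'm': 5, 'x': 6, 'r': 5}
del 't' → {'m': 5, 'x': 6, 'r': 5}
lookup['a'] = lookup['m']+1 = 6 → {'m': 5, 'x': 6, 'r': 5, 'a': 6}
lookup['r'] = 5+3 = 8 → {'m': 5, 'x': 6, 'r': 8, 'a': 6}
lookup['d'] = lookup['r']+2 = 10 → {'m': 5, 'x': 6, 'r': 8, 'a': 6, 'd': 10}

{'m': 5, 'x': 6, 'r': 8, 'a': 6, 'd': 10}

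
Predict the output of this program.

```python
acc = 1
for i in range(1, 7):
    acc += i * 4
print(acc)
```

85

i=1: acc = 1+1*4 = 5
i=2: acc = 5+2*4 = 13
i=3: acc = 13+3*4 = 25
i=4: acc = 25+4*4 = 41
i=5: acc = 41+5*4 = 61
i=6: acc = 61+6*4 = 85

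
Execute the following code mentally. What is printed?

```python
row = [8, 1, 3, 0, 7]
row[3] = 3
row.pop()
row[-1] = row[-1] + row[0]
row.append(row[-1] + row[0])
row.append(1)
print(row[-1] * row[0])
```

row[3] = 3 → [8, 1, 3, 3, 7]
pop() removes 7 → [8, 1, 3, 3]
row[-1] = row[-1]+row[0] = 3+8 = 11 → [8, 1, 3, 11]
append row[-1]+row[0] = 11+8 = 19 → [8, 1, 3, 11, 19]
append 1 → [8, 1, 3, 11, 19, 1]
row[-1]*row[0] = 1*8 = 8

8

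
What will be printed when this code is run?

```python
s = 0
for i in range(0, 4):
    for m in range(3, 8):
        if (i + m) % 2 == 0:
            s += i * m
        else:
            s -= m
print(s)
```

30

i=0,m=3: odd sum, s = 0-3 = -3
i=0,m=4: even sum, s = (-3)+0 = -3
i=0,m=5: odd sum, s = (-3)-5 = -8
i=0,m=6: even sum, s = (-8)+0 = -8
i=0,m=7: odd sum, s = (-8)-7 = -15
i=1,m=3: even sum, s = (-15)+3 = -12
i=1,m=4: odd sum, s = (-12)-4 = -16
i=1,m=5: even sum, s = (-16)+5 = -11
i=1,m=6: odd sum, s = (-11)-6 = -17
i=1,m=7: even sum, s = (-17)+7 = -10
i=2,m=3: odd sum, s = (-10)-3 = -13
i=2,m=4: even sum, s = (-13)+8 = -5
i=2,m=5: odd sum, s = (-5)-5 = -10
i=2,m=6: even sum, s = (-10)+12 = 2
i=2,m=7: odd sum, s = 2-7 = -5
i=3,m=3: even sum, s = (-5)+9 = 4
i=3,m=4: odd sum, s = 4-4 = 0
i=3,m=5: even sum, s = 0+15 = 15
i=3,m=6: odd sum, s = 15-6 = 9
i=3,m=7: even sum, s = 9+21 = 30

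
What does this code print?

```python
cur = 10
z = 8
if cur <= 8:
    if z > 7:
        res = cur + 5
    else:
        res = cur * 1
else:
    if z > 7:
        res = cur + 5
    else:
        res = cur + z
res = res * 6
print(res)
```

90

cur=10, z=8
cur <= 8 is False; z > 7 is True
→ res = cur + 5 = 15
res = 15*6 = 90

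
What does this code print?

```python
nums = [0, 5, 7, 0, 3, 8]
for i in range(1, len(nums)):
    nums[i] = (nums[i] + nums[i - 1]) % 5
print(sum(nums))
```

i=1: nums[1] = (5+0)%5 = 0 → [0, 0, 7, 0, 3, 8]
i=2: nums[2] = (7+0)%5 = 2 → [0, 0, 2, 0, 3, 8]
i=3: nums[3] = (0+2)%5 = 2 → [0, 0, 2, 2, 3, 8]
i=4: nums[4] = (3+2)%5 = 0 → [0, 0, 2, 2, 0, 8]
i=5: nums[5] = (8+0)%5 = 3 → [0, 0, 2, 2, 0, 3]
sum = 7

7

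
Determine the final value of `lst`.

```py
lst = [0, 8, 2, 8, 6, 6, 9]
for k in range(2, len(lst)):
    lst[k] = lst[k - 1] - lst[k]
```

[0, 8, 6, -2, -8, -14, -23]

k=2: lst[2] = 8-2 = 6 → [0, 8, 6, 8, 6, 6, 9]
k=3: lst[3] = 6-8 = -2 → [0, 8, 6, -2, 6, 6, 9]
k=4: lst[4] = (-2)-6 = -8 → [0, 8, 6, -2, -8, 6, 9]
k=5: lst[5] = (-8)-6 = -14 → [0, 8, 6, -2, -8, -14, 9]
k=6: lst[6] = (-14)-9 = -23 → [0, 8, 6, -2, -8, -14, -23]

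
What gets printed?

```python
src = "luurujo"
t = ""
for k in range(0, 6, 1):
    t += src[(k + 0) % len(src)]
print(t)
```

luuruj

k=0: add src[0]='l' → 'l'
k=1: add src[1]='u' → 'lu'
k=2: add src[2]='u' → 'luu'
k=3: add src[3]='r' → 'luur'
k=4: add src[4]='u' → 'luuru'
k=5: add src[5]='j' → 'luuruj'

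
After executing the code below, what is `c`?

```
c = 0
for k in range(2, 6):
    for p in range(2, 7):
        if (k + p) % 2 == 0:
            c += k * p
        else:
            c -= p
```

96

k=2,p=2: even sum, c = 0+4 = 4
k=2,p=3: odd sum, c = 4-3 = 1
k=2,p=4: even sum, c = 1+8 = 9
k=2,p=5: odd sum, c = 9-5 = 4
k=2,p=6: even sum, c = 4+12 = 16
k=3,p=2: odd sum, c = 16-2 = 14
k=3,p=3: even sum, c = 14+9 = 23
k=3,p=4: odd sum, c = 23-4 = 19
k=3,p=5: even sum, c = 19+15 = 34
k=3,p=6: odd sum, c = 34-6 = 28
k=4,p=2: even sum, c = 28+8 = 36
k=4,p=3: odd sum, c = 36-3 = 33
k=4,p=4: even sum, c = 33+16 = 49
k=4,p=5: odd sum, c = 49-5 = 44
k=4,p=6: even sum, c = 44+24 = 68
k=5,p=2: odd sum, c = 68-2 = 66
k=5,p=3: even sum, c = 66+15 = 81
k=5,p=4: odd sum, c = 81-4 = 77
k=5,p=5: even sum, c = 77+25 = 102
k=5,p=6: odd sum, c = 102-6 = 96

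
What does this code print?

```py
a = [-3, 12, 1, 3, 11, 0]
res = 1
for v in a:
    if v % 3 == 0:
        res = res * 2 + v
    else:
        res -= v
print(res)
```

20

v=-3: %3==0, res = 1*2+(-3) = -1
v=12: %3==0, res = (-1)*2+12 = 10
v=1: not %3==0, res = 10-1 = 9
v=3: %3==0, res = 9*2+3 = 21
v=11: not %3==0, res = 21-11 = 10
v=0: %3==0, res = 10*2+0 = 20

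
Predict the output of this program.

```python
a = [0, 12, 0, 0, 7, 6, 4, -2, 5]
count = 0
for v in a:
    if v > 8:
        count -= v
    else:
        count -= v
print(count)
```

v=0: not >8, count = 0-0 = 0
v=12: >8, count = 0-12 = -12
v=0: not >8, count = (-12)-0 = -12
v=0: not >8, count = (-12)-0 = -12
v=7: not >8, count = (-12)-7 = -19
v=6: not >8, count = (-19)-6 = -25
v=4: not >8, count = (-25)-4 = -29
v=-2: not >8, count = (-29)-(-2) = -27
v=5: not >8, count = (-27)-5 = -32

-32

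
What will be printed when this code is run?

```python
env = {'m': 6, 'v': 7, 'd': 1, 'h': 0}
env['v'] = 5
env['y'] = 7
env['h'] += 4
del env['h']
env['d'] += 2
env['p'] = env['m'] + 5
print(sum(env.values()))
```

32

env['v'] = 5 → {'m': 6, 'v': 5, 'd': 1, 'h': 0}
env['y'] = 7 → {'m': 6, 'v': 5, 'd': 1, 'h': 0, 'y': 7}
env['h'] = 0+4 = 4 → {'m': 6, 'v': 5, 'd': 1, 'h': 4, 'y': 7}
del 'h' → {'m': 6, 'v': 5, 'd': 1, 'y': 7}
env['d'] = 1+2 = 3 → {'m': 6, 'v': 5, 'd': 3, 'y': 7}
env['p'] = env['m']+5 = 11 → {'m': 6, 'v': 5, 'd': 3, 'y': 7, 'p': 11}
sum of values = 32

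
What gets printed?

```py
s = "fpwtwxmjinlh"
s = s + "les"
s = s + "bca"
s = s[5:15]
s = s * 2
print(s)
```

+ 'les' → 'fpwtwxmjinlhles'
+ 'bca' → 'fpwtwxmjinlhlesbca'
slice [5:15] → 'xmjinlhles'
repeat ×2 → 'xmjinlhlesxmjinlhles'

xmjinlhlesxmjinlhles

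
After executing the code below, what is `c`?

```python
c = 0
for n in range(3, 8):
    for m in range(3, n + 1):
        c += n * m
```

380

n=3,m=3: c = 0+9 = 9
n=4,m=3: c = 9+12 = 21
n=4,m=4: c = 21+16 = 37
n=5,m=3: c = 37+15 = 52
n=5,m=4: c = 52+20 = 72
n=5,m=5: c = 72+25 = 97
n=6,m=3: c = 97+18 = 115
n=6,m=4: c = 115+24 = 139
n=6,m=5: c = 139+30 = 169
n=6,m=6: c = 169+36 = 205
n=7,m=3: c = 205+21 = 226
n=7,m=4: c = 226+28 = 254
n=7,m=5: c = 254+35 = 289
n=7,m=6: c = 289+42 = 331
n=7,m=7: c = 331+49 = 380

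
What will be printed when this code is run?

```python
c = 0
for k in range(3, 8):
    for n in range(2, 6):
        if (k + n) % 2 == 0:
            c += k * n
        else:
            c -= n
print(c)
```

146

k=3,n=2: odd sum, c = 0-2 = -2
k=3,n=3: even sum, c = (-2)+9 = 7
k=3,n=4: odd sum, c = 7-4 = 3
k=3,n=5: even sum, c = 3+15 = 18
k=4,n=2: even sum, c = 18+8 = 26
k=4,n=3: odd sum, c = 26-3 = 23
k=4,n=4: even sum, c = 23+16 = 39
k=4,n=5: odd sum, c = 39-5 = 34
k=5,n=2: odd sum, c = 34-2 = 32
k=5,n=3: even sum, c = 32+15 = 47
k=5,n=4: odd sum, c = 47-4 = 43
k=5,n=5: even sum, c = 43+25 = 68
k=6,n=2: even sum, c = 68+12 = 80
k=6,n=3: odd sum, c = 80-3 = 77
k=6,n=4: even sum, c = 77+24 = 101
k=6,n=5: odd sum, c = 101-5 = 96
k=7,n=2: odd sum, c = 96-2 = 94
k=7,n=3: even sum, c = 94+21 = 115
k=7,n=4: odd sum, c = 115-4 = 111
k=7,n=5: even sum, c = 111+35 = 146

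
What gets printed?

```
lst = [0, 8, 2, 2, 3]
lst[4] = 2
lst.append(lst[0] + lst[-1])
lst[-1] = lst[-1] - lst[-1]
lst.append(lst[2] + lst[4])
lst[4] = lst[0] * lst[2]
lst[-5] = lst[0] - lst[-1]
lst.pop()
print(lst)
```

lst[4] = 2 → [0, 8, 2, 2, 2]
append lst[0]+lst[-1] = 0+2 = 2 → [0, 8, 2, 2, 2, 2]
lst[-1] = lst[-1]-lst[-1] = 2-2 = 0 → [0, 8, 2, 2, 2, 0]
append lst[2]+lst[4] = 2+2 = 4 → [0, 8, 2, 2, 2, 0, 4]
lst[4] = lst[0]*lst[2] = 0*2 = 0 → [0, 8, 2, 2, 0, 0, 4]
lst[-5] = lst[0]-lst[-1] = 0-4 = -4 → [0, 8, -4, 2, 0, 0, 4]
pop() removes 4 → [0, 8, -4, 2, 0, 0]

[0, 8, -4, 2, 0, 0]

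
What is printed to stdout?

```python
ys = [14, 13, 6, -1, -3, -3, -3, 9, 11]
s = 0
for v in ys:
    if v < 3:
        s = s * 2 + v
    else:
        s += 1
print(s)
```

21

v=14: not <3, s = 0+1 = 1
v=13: not <3, s = 1+1 = 2
v=6: not <3, s = 2+1 = 3
v=-1: <3, s = 3*2+(-1) = 5
v=-3: <3, s = 5*2+(-3) = 7
v=-3: <3, s = 7*2+(-3) = 11
v=-3: <3, s = 11*2+(-3) = 19
v=9: not <3, s = 19+1 = 20
v=11: not <3, s = 20+1 = 21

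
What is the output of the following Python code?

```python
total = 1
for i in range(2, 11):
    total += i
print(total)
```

55

i=2: total = 1+2 = 3
i=3: total = 3+3 = 6
i=4: total = 6+4 = 10
i=5: total = 10+5 = 15
i=6: total = 15+6 = 21
i=7: total = 21+7 = 28
i=8: total = 28+8 = 36
i=9: total = 36+9 = 45
i=10: total = 45+10 = 55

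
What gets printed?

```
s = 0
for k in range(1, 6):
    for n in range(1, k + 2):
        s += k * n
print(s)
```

k=1,n=1: s = 0+1 = 1
k=1,n=2: s = 1+2 = 3
k=2,n=1: s = 3+2 = 5
k=2,n=2: s = 5+4 = 9
k=2,n=3: s = 9+6 = 15
k=3,n=1: s = 15+3 = 18
k=3,n=2: s = 18+6 = 24
k=3,n=3: s = 24+9 = 33
k=3,n=4: s = 33+12 = 45
k=4,n=1: s = 45+4 = 49
k=4,n=2: s = 49+8 = 57
k=4,n=3: s = 57+12 = 69
k=4,n=4: s = 69+16 = 85
k=4,n=5: s = 85+20 = 105
k=5,n=1: s = 105+5 = 110
k=5,n=2: s = 110+10 = 120
k=5,n=3: s = 120+15 = 135
k=5,n=4: s = 135+20 = 155
k=5,n=5: s = 155+25 = 180
k=5,n=6: s = 180+30 = 210

210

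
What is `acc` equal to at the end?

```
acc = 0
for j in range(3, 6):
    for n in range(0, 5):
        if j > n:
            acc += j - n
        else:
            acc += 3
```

j=3,n=0: 3>0, acc = 0+3 = 3
j=3,n=1: 3>1, acc = 3+2 = 5
j=3,n=2: 3>2, acc = 5+1 = 6
j=3,n=3: not 3>3, acc = 6+3 = 9
j=3,n=4: not 3>4, acc = 9+3 = 12
j=4,n=0: 4>0, acc = 12+4 = 16
j=4,n=1: 4>1, acc = 16+3 = 19
j=4,n=2: 4>2, acc = 19+2 = 21
j=4,n=3: 4>3, acc = 21+1 = 22
j=4,n=4: not 4>4, acc = 22+3 = 25
j=5,n=0: 5>0, acc = 25+5 = 30
j=5,n=1: 5>1, acc = 30+4 = 34
j=5,n=2: 5>2, acc = 34+3 = 37
j=5,n=3: 5>3, acc = 37+2 = 39
j=5,n=4: 5>4, acc = 39+1 = 40

40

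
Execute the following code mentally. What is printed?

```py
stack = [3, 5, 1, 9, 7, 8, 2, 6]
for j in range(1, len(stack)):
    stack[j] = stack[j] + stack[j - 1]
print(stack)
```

[3, 8, 9, 18, 25, 33, 35, 41]

j=1: stack[1] = 5+3 = 8 → [3, 8, 1, 9, 7, 8, 2, 6]
j=2: stack[2] = 1+8 = 9 → [3, 8, 9, 9, 7, 8, 2, 6]
j=3: stack[3] = 9+9 = 18 → [3, 8, 9, 18, 7, 8, 2, 6]
j=4: stack[4] = 7+18 = 25 → [3, 8, 9, 18, 25, 8, 2, 6]
j=5: stack[5] = 8+25 = 33 → [3, 8, 9, 18, 25, 33, 2, 6]
j=6: stack[6] = 2+33 = 35 → [3, 8, 9, 18, 25, 33, 35, 6]
j=7: stack[7] = 6+35 = 41 → [3, 8, 9, 18, 25, 33, 35, 41]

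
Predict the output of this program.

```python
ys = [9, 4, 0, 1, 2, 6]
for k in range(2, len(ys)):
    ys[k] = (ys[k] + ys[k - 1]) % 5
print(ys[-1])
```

3

k=2: ys[2] = (0+4)%5 = 4 → [9, 4, 4, 1, 2, 6]
k=3: ys[3] = (1+4)%5 = 0 → [9, 4, 4, 0, 2, 6]
k=4: ys[4] = (2+0)%5 = 2 → [9, 4, 4, 0, 2, 6]
k=5: ys[5] = (6+2)%5 = 3 → [9, 4, 4, 0, 2, 3]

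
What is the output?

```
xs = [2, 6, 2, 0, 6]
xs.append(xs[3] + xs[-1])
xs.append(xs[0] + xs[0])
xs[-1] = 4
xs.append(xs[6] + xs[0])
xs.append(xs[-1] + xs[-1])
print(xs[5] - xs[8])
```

append xs[3]+xs[-1] = 0+6 = 6 → [2, 6, 2, 0, 6, 6]
append xs[0]+xs[0] = 2+2 = 4 → [2, 6, 2, 0, 6, 6, 4]
xs[-1] = 4 → [2, 6, 2, 0, 6, 6, 4]
append xs[6]+xs[0] = 4+2 = 6 → [2, 6, 2, 0, 6, 6, 4, 6]
append xs[-1]+xs[-1] = 6+6 = 12 → [2, 6, 2, 0, 6, 6, 4, 6, 12]
xs[5]-xs[8] = 6-12 = -6

-6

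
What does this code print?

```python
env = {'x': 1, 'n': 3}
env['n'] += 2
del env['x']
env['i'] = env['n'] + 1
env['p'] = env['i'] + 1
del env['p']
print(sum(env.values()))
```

11

env['n'] = 3+2 = 5 → {'x': 1, 'n': 5}
del 'x' → {'n': 5}
env['i'] = env['n']+1 = 6 → {'n': 5, 'i': 6}
env['p'] = env['i']+1 = 7 → {'n': 5, 'i': 6, 'p': 7}
del 'p' → {'n': 5, 'i': 6}
sum of values = 11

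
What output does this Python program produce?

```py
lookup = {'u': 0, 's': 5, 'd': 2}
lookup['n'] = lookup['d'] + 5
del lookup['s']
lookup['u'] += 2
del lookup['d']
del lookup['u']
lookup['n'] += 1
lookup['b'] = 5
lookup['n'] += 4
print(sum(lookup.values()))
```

lookup['n'] = lookup['d']+5 = 7 → {'u': 0, 's': 5, 'd': 2, 'n': 7}
del 's' → {'u': 0, 'd': 2, 'n': 7}
lookup['u'] = 0+2 = 2 → {'u': 2, 'd': 2, 'n': 7}
del 'd' → {'u': 2, 'n': 7}
del 'u' → {'n': 7}
lookup['n'] = 7+1 = 8 → {'n': 8}
lookup['b'] = 5 → {'n': 8, 'b': 5}
lookup['n'] = 8+4 = 12 → {'n': 12, 'b': 5}
sum of values = 17

17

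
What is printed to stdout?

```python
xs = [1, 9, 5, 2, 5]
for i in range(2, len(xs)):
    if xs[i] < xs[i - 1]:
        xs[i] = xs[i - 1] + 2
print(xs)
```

[1, 9, 11, 13, 15]

i=2: 5<9, xs[2] = 9+2 = 11 → [1, 9, 11, 2, 5]
i=3: 2<11, xs[3] = 11+2 = 13 → [1, 9, 11, 13, 5]
i=4: 5<13, xs[4] = 13+2 = 15 → [1, 9, 11, 13, 15]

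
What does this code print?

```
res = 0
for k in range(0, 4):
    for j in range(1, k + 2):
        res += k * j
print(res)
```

k=0,j=1: res = 0+0 = 0
k=1,j=1: res = 0+1 = 1
k=1,j=2: res = 1+2 = 3
k=2,j=1: res = 3+2 = 5
k=2,j=2: res = 5+4 = 9
k=2,j=3: res = 9+6 = 15
k=3,j=1: res = 15+3 = 18
k=3,j=2: res = 18+6 = 24
k=3,j=3: res = 24+9 = 33
k=3,j=4: res = 33+12 = 45

45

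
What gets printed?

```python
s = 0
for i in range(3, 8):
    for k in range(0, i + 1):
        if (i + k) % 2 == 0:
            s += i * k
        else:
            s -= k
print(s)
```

232

i=3,k=0: odd sum, s = 0-0 = 0
i=3,k=1: even sum, s = 0+3 = 3
i=3,k=2: odd sum, s = 3-2 = 1
i=3,k=3: even sum, s = 1+9 = 10
i=4,k=0: even sum, s = 10+0 = 10
i=4,k=1: odd sum, s = 10-1 = 9
i=4,k=2: even sum, s = 9+8 = 17
i=4,k=3: odd sum, s = 17-3 = 14
i=4,k=4: even sum, s = 14+16 = 30
i=5,k=0: odd sum, s = 30-0 = 30
i=5,k=1: even sum, s = 30+5 = 35
i=5,k=2: odd sum, s = 35-2 = 33
i=5,k=3: even sum, s = 33+15 = 48
i=5,k=4: odd sum, s = 48-4 = 44
i=5,k=5: even sum, s = 44+25 = 69
i=6,k=0: even sum, s = 69+0 = 69
i=6,k=1: odd sum, s = 69-1 = 68
i=6,k=2: even sum, s = 68+12 = 80
i=6,k=3: odd sum, s = 80-3 = 77
i=6,k=4: even sum, s = 77+24 = 101
i=6,k=5: odd sum, s = 101-5 = 96
i=6,k=6: even sum, s = 96+36 = 132
i=7,k=0: odd sum, s = 132-0 = 132
i=7,k=1: even sum, s = 132+7 = 139
i=7,k=2: odd sum, s = 139-2 = 137
i=7,k=3: even sum, s = 137+21 = 158
i=7,k=4: odd sum, s = 158-4 = 154
i=7,k=5: even sum, s = 154+35 = 189
i=7,k=6: odd sum, s = 189-6 = 183
i=7,k=7: even sum, s = 183+49 = 232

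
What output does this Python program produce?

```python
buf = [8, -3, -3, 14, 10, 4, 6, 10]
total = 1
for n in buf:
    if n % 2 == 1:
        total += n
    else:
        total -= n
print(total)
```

n=8: not odd, total = 1-8 = -7
n=-3: odd, total = (-7)+(-3) = -10
n=-3: odd, total = (-10)+(-3) = -13
n=14: not odd, total = (-13)-14 = -27
n=10: not odd, total = (-27)-10 = -37
n=4: not odd, total = (-37)-4 = -41
n=6: not odd, total = (-41)-6 = -47
n=10: not odd, total = (-47)-10 = -57

-57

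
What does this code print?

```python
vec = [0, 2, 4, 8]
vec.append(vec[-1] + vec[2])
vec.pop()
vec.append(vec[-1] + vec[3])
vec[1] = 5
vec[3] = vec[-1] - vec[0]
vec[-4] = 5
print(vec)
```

append vec[-1]+vec[2] = 8+4 = 12 → [0, 2, 4, 8, 12]
pop() removes 12 → [0, 2, 4, 8]
append vec[-1]+vec[3] = 8+8 = 16 → [0, 2, 4, 8, 16]
vec[1] = 5 → [0, 5, 4, 8, 16]
vec[3] = vec[-1]-vec[0] = 16-0 = 16 → [0, 5, 4, 16, 16]
vec[-4] = 5 → [0, 5, 4, 16, 16]

[0, 5, 4, 16, 16]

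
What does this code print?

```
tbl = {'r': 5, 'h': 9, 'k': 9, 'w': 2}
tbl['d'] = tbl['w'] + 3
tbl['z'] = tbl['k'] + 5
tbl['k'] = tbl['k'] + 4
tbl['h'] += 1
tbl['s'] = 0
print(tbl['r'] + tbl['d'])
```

tbl['d'] = tbl['w']+3 = 5 → {'r': 5, 'h': 9, 'k': 9, 'w': 2, 'd': 5}
tbl['z'] = tbl['k']+5 = 14 → {'r': 5, 'h': 9, 'k': 9, 'w': 2, 'd': 5, 'z': 14}
tbl['k'] = tbl['k']+4 = 13 → {'r': 5, 'h': 9, 'k': 13, 'w': 2, 'd': 5, 'z': 14}
tbl['h'] = 9+1 = 10 → {'r': 5, 'h': 10, 'k': 13, 'w': 2, 'd': 5, 'z': 14}
tbl['s'] = 0 → {'r': 5, 'h': 10, 'k': 13, 'w': 2, 'd': 5, 'z': 14, 's': 0}
tbl['r']+tbl['d'] = 5+5 = 10

10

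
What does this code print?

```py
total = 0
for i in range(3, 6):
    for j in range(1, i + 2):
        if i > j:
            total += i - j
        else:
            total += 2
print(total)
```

i=3,j=1: 3>1, total = 0+2 = 2
i=3,j=2: 3>2, total = 2+1 = 3
i=3,j=3: not 3>3, total = 3+2 = 5
i=3,j=4: not 3>4, total = 5+2 = 7
i=4,j=1: 4>1, total = 7+3 = 10
i=4,j=2: 4>2, total = 10+2 = 12
i=4,j=3: 4>3, total = 12+1 = 13
i=4,j=4: not 4>4, total = 13+2 = 15
i=4,j=5: not 4>5, total = 15+2 = 17
i=5,j=1: 5>1, total = 17+4 = 21
i=5,j=2: 5>2, total = 21+3 = 24
i=5,j=3: 5>3, total = 24+2 = 26
i=5,j=4: 5>4, total = 26+1 = 27
i=5,j=5: not 5>5, total = 27+2 = 29
i=5,j=6: not 5>6, total = 29+2 = 31

31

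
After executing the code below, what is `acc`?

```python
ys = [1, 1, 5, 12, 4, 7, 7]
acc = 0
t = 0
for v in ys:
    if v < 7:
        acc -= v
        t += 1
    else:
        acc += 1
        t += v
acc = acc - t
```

v=1: <7, acc = 0-1 = -1; t=1
v=1: <7, acc = (-1)-1 = -2; t=2
v=5: <7, acc = (-2)-5 = -7; t=3
v=12: not <7, acc = (-7)+1 = -6; t=15
v=4: <7, acc = (-6)-4 = -10; t=16
v=7: not <7, acc = (-10)+1 = -9; t=23
v=7: not <7, acc = (-9)+1 = -8; t=30
acc-t = (-8)-30 = -38

-38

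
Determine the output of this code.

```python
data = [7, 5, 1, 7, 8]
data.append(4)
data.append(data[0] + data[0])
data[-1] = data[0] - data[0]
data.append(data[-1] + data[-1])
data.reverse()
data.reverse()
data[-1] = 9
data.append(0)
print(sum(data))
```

41

append 4 → [7, 5, 1, 7, 8, 4]
append data[0]+data[0] = 7+7 = 14 → [7, 5, 1, 7, 8, 4, 14]
data[-1] = data[0]-data[0] = 7-7 = 0 → [7, 5, 1, 7, 8, 4, 0]
append data[-1]+data[-1] = 0+0 = 0 → [7, 5, 1, 7, 8, 4, 0, 0]
reverse → [0, 0, 4, 8, 7, 1, 5, 7]
reverse → [7, 5, 1, 7, 8, 4, 0, 0]
data[-1] = 9 → [7, 5, 1, 7, 8, 4, 0, 9]
append 0 → [7, 5, 1, 7, 8, 4, 0, 9, 0]
sum = 41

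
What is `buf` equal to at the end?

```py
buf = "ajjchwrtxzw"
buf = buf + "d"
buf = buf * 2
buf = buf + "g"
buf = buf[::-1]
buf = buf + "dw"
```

+ 'd' → 'ajjchwrtxzwd'
repeat ×2 → 'ajjchwrtxzwdajjchwrtxzwd'
+ 'g' → 'ajjchwrtxzwdajjchwrtxzwdg'
reverse → 'gdwzxtrwhcjjadwzxtrwhcjja'
+ 'dw' → 'gdwzxtrwhcjjadwzxtrwhcjjadw'

'gdwzxtrwhcjjadwzxtrwhcjjadw'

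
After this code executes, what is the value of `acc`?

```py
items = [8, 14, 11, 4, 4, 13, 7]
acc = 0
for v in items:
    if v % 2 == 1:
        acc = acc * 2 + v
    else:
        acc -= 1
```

v=8: not odd, acc = 0-1 = -1
v=14: not odd, acc = (-1)-1 = -2
v=11: odd, acc = (-2)*2+11 = 7
v=4: not odd, acc = 7-1 = 6
v=4: not odd, acc = 6-1 = 5
v=13: odd, acc = 5*2+13 = 23
v=7: odd, acc = 23*2+7 = 53

53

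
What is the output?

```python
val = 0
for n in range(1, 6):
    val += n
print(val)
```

n=1: val = 0+1 = 1
n=2: val = 1+2 = 3
n=3: val = 3+3 = 6
n=4: val = 6+4 = 10
n=5: val = 10+5 = 15

15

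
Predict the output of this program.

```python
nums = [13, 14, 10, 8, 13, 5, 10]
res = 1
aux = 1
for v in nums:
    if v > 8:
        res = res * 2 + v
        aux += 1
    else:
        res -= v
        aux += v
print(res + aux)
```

v=13: >8, res = 1*2+13 = 15; aux=2
v=14: >8, res = 15*2+14 = 44; aux=3
v=10: >8, res = 44*2+10 = 98; aux=4
v=8: not >8, res = 98-8 = 90; aux=12
v=13: >8, res = 90*2+13 = 193; aux=13
v=5: not >8, res = 193-5 = 188; aux=18
v=10: >8, res = 188*2+10 = 386; aux=19
res+aux = 386+19 = 405

405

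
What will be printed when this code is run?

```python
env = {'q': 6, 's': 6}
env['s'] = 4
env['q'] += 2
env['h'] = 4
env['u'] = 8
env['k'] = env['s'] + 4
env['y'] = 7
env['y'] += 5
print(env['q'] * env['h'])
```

env['s'] = 4 → {'q': 6, 's': 4}
env['q'] = 6+2 = 8 → {'q': 8, 's': 4}
env['h'] = 4 → {'q': 8, 's': 4, 'h': 4}
env['u'] = 8 → {'q': 8, 's': 4, 'h': 4, 'u': 8}
env['k'] = env['s']+4 = 8 → {'q': 8, 's': 4, 'h': 4, 'u': 8, 'k': 8}
env['y'] = 7 → {'q': 8, 's': 4, 'h': 4, 'u': 8, 'k': 8, 'y': 7}
env['y'] = 7+5 = 12 → {'q': 8, 's': 4, 'h': 4, 'u': 8, 'k': 8, 'y': 12}
env['q']*env['h'] = 8*4 = 32

32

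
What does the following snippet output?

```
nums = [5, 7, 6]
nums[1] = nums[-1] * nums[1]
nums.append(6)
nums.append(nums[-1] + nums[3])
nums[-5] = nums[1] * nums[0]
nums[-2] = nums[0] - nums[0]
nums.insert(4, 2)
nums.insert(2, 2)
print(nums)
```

nums[1] = nums[-1]*nums[1] = 6*7 = 42 → [5, 42, 6]
append 6 → [5, 42, 6, 6]
append nums[-1]+nums[3] = 6+6 = 12 → [5, 42, 6, 6, 12]
nums[-5] = nums[1]*nums[0] = 42*5 = 210 → [210, 42, 6, 6, 12]
nums[-2] = nums[0]-nums[0] = 210-210 = 0 → [210, 42, 6, 0, 12]
insert 2 at 4 → [210, 42, 6, 0, 2, 12]
insert 2 at 2 → [210, 42, 2, 6, 0, 2, 12]

[210, 42, 2, 6, 0, 2, 12]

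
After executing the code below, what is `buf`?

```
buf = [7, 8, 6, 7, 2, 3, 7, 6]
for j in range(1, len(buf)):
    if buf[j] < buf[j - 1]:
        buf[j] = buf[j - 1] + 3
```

[7, 8, 11, 14, 17, 20, 23, 26]

j=1: 8>=7, unchanged → [7, 8, 6, 7, 2, 3, 7, 6]
j=2: 6<8, buf[2] = 8+3 = 11 → [7, 8, 11, 7, 2, 3, 7, 6]
j=3: 7<11, buf[3] = 11+3 = 14 → [7, 8, 11, 14, 2, 3, 7, 6]
j=4: 2<14, buf[4] = 14+3 = 17 → [7, 8, 11, 14, 17, 3, 7, 6]
j=5: 3<17, buf[5] = 17+3 = 20 → [7, 8, 11, 14, 17, 20, 7, 6]
j=6: 7<20, buf[6] = 20+3 = 23 → [7, 8, 11, 14, 17, 20, 23, 6]
j=7: 6<23, buf[7] = 23+3 = 26 → [7, 8, 11, 14, 17, 20, 23, 26]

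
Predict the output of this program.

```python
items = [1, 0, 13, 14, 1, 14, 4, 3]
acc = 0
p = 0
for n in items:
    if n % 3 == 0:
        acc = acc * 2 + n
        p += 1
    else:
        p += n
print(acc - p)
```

n=1: not %3==0; p=1
n=0: %3==0, acc = 0*2+0 = 0; p=2
n=13: not %3==0; p=15
n=14: not %3==0; p=29
n=1: not %3==0; p=30
n=14: not %3==0; p=44
n=4: not %3==0; p=48
n=3: %3==0, acc = 0*2+3 = 3; p=49
acc-p = 3-49 = -46

-46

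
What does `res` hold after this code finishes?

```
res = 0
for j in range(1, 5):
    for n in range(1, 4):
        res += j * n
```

j=1,n=1: res = 0+1 = 1
j=1,n=2: res = 1+2 = 3
j=1,n=3: res = 3+3 = 6
j=2,n=1: res = 6+2 = 8
j=2,n=2: res = 8+4 = 12
j=2,n=3: res = 12+6 = 18
j=3,n=1: res = 18+3 = 21
j=3,n=2: res = 21+6 = 27
j=3,n=3: res = 27+9 = 36
j=4,n=1: res = 36+4 = 40
j=4,n=2: res = 40+8 = 48
j=4,n=3: res = 48+12 = 60

60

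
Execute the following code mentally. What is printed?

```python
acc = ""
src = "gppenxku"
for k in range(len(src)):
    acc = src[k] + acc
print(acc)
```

ukxneppg

k=0: prepend 'g' → 'g'
k=1: prepend 'p' → 'pg'
k=2: prepend 'p' → 'ppg'
k=3: prepend 'e' → 'eppg'
k=4: prepend 'n' → 'neppg'
k=5: prepend 'x' → 'xneppg'
k=6: prepend 'k' → 'kxneppg'
k=7: prepend 'u' → 'ukxneppg'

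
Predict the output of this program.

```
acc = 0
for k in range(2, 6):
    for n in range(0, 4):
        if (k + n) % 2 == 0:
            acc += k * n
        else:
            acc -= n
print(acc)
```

32

k=2,n=0: even sum, acc = 0+0 = 0
k=2,n=1: odd sum, acc = 0-1 = -1
k=2,n=2: even sum, acc = (-1)+4 = 3
k=2,n=3: odd sum, acc = 3-3 = 0
k=3,n=0: odd sum, acc = 0-0 = 0
k=3,n=1: even sum, acc = 0+3 = 3
k=3,n=2: odd sum, acc = 3-2 = 1
k=3,n=3: even sum, acc = 1+9 = 10
k=4,n=0: even sum, acc = 10+0 = 10
k=4,n=1: odd sum, acc = 10-1 = 9
k=4,n=2: even sum, acc = 9+8 = 17
k=4,n=3: odd sum, acc = 17-3 = 14
k=5,n=0: odd sum, acc = 14-0 = 14
k=5,n=1: even sum, acc = 14+5 = 19
k=5,n=2: odd sum, acc = 19-2 = 17
k=5,n=3: even sum, acc = 17+15 = 32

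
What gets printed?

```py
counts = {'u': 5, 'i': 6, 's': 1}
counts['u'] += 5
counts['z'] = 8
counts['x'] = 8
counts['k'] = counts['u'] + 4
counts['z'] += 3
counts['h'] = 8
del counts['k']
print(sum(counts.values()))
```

44

counts['u'] = 5+5 = 10 → {'u': 10, 'i': 6, 's': 1}
counts['z'] = 8 → {'u': 10, 'i': 6, 's': 1, 'z': 8}
counts['x'] = 8 → {'u': 10, 'i': 6, 's': 1, 'z': 8, 'x': 8}
counts['k'] = counts['u']+4 = 14 → {'u': 10, 'i': 6, 's': 1, 'z': 8, 'x': 8, 'k': 14}
counts['z'] = 8+3 = 11 → {'u': 10, 'i': 6, 's': 1, 'z': 11, 'x': 8, 'k': 14}
counts['h'] = 8 → {'u': 10, 'i': 6, 's': 1, 'z': 11, 'x': 8, 'k': 14, 'h': 8}
del 'k' → {'u': 10, 'i': 6, 's': 1, 'z': 11, 'x': 8, 'h': 8}
sum of values = 44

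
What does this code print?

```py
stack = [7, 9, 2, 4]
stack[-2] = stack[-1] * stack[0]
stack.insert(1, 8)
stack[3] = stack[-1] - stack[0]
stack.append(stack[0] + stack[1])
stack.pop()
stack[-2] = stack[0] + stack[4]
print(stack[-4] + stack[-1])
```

stack[-2] = stack[-1]*stack[0] = 4*7 = 28 → [7, 9, 28, 4]
insert 8 at 1 → [7, 8, 9, 28, 4]
stack[3] = stack[-1]-stack[0] = 4-7 = -3 → [7, 8, 9, -3, 4]
append stack[0]+stack[1] = 7+8 = 15 → [7, 8, 9, -3, 4, 15]
pop() removes 15 → [7, 8, 9, -3, 4]
stack[-2] = stack[0]+stack[4] = 7+4 = 11 → [7, 8, 9, 11, 4]
stack[-4]+stack[-1] = 8+4 = 12

12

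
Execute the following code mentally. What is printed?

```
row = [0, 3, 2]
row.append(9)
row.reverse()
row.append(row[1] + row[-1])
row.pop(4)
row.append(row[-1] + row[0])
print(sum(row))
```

23

append 9 → [0, 3, 2, 9]
reverse → [9, 2, 3, 0]
append row[1]+row[-1] = 2+0 = 2 → [9, 2, 3, 0, 2]
pop(4) removes 2 → [9, 2, 3, 0]
append row[-1]+row[0] = 0+9 = 9 → [9, 2, 3, 0, 9]
sum = 23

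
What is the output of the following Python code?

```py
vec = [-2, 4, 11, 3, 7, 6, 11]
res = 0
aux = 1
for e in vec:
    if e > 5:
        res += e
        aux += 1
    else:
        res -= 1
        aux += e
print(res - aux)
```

22

e=-2: not >5, res = 0-1 = -1; aux=-1
e=4: not >5, res = (-1)-1 = -2; aux=3
e=11: >5, res = (-2)+11 = 9; aux=4
e=3: not >5, res = 9-1 = 8; aux=7
e=7: >5, res = 8+7 = 15; aux=8
e=6: >5, res = 15+6 = 21; aux=9
e=11: >5, res = 21+11 = 32; aux=10
res-aux = 32-10 = 22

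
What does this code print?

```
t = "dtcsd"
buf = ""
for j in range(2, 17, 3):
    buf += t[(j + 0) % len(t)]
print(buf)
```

j=2: add t[2]='c' → 'c'
j=5: add t[0]='d' → 'cd'
j=8: add t[3]='s' → 'cds'
j=11: add t[1]='t' → 'cdst'
j=14: add t[4]='d' → 'cdstd'

cdstd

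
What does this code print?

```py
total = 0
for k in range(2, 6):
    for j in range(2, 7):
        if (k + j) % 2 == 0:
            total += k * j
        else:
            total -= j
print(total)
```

k=2,j=2: even sum, total = 0+4 = 4
k=2,j=3: odd sum, total = 4-3 = 1
k=2,j=4: even sum, total = 1+8 = 9
k=2,j=5: odd sum, total = 9-5 = 4
k=2,j=6: even sum, total = 4+12 = 16
k=3,j=2: odd sum, total = 16-2 = 14
k=3,j=3: even sum, total = 14+9 = 23
k=3,j=4: odd sum, total = 23-4 = 19
k=3,j=5: even sum, total = 19+15 = 34
k=3,j=6: odd sum, total = 34-6 = 28
k=4,j=2: even sum, total = 28+8 = 36
k=4,j=3: odd sum, total = 36-3 = 33
k=4,j=4: even sum, total = 33+16 = 49
k=4,j=5: odd sum, total = 49-5 = 44
k=4,j=6: even sum, total = 44+24 = 68
k=5,j=2: odd sum, total = 68-2 = 66
k=5,j=3: even sum, total = 66+15 = 81
k=5,j=4: odd sum, total = 81-4 = 77
k=5,j=5: even sum, total = 77+25 = 102
k=5,j=6: odd sum, total = 102-6 = 96

96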